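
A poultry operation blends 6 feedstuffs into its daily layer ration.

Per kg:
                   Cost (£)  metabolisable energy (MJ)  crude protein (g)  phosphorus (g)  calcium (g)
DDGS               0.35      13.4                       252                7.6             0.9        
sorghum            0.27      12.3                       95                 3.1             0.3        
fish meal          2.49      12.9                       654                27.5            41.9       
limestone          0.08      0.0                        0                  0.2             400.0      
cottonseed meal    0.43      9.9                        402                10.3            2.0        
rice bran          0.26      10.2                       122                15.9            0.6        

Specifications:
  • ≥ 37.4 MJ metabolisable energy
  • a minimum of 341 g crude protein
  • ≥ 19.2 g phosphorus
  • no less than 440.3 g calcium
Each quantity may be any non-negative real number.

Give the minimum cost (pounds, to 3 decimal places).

£0.942

Let x1 = kg of DDGS, x2 = kg of sorghum, x3 = kg of fish meal, x4 = kg of limestone, x5 = kg of cottonseed meal, x6 = kg of rice bran.
Minimize 0.35x1 + 0.27x2 + 2.49x3 + 0.08x4 + 0.43x5 + 0.26x6 s.t.:
  13.4x1 + 12.3x2 + 12.9x3 + 9.9x5 + 10.2x6 ≥ 37.4   (metabolisable energy)
  252x1 + 95x2 + 654x3 + 402x5 + 122x6 ≥ 341   (crude protein)
  7.6x1 + 3.1x2 + 27.5x3 + 0.2x4 + 10.3x5 + 15.9x6 ≥ 19.2   (phosphorus)
  0.9x1 + 0.3x2 + 41.9x3 + 400x4 + 2x5 + 0.6x6 ≥ 440.3   (calcium)
  x1, x2, x3, x4, x5, x6 ≥ 0.
The optimal basis is {DDGS, sorghum, limestone, rice bran}; fish meal, cottonseed meal drop out. There the metabolisable energy, crude protein, phosphorus, calcium constraints are tight.
That vertex is x1 = 0.1569, x2 = 2.316, x4 = 1.098, x6 = 0.6671.
Objective = 0.35·0.1569 + 0.27·2.316 + 0.08·1.098 + 0.26·0.6671 = 0.94152.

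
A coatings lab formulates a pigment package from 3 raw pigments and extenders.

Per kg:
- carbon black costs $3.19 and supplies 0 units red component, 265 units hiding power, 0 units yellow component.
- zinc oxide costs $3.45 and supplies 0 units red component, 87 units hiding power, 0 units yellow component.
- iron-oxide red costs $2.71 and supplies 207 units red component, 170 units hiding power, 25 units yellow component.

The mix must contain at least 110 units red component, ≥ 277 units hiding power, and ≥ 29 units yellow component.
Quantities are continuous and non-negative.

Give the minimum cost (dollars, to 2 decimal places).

Let x1 = kg of carbon black, x2 = kg of zinc oxide, x3 = kg of iron-oxide red.
min 3.19x1 + 3.45x2 + 2.71x3 subject to:
  207x3 ≥ 110   (red component)
  265x1 + 87x2 + 170x3 ≥ 277   (hiding power)
  25x3 ≥ 29   (yellow component)
  x1, x2, x3 ≥ 0.
At the optimum only carbon black, iron-oxide red are positive (zinc oxide = 0). Binding constraints: hiding power and yellow component.
Optimal quantities: carbon black = 0.3011 kg, iron-oxide red = 1.16 kg.
Total cost: 3.19·0.3011 + 2.71·1.16 = 4.1041.

$4.10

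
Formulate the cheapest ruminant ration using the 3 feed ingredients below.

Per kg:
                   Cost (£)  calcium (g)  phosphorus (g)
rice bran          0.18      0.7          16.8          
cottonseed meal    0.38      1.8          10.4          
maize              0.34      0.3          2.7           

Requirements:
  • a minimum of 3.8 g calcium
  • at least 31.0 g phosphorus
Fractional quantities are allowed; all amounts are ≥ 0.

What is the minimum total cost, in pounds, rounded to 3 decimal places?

Treat it as an LP. Let x1 = kg of rice bran, x2 = kg of cottonseed meal, x3 = kg of maize.
Minimize 0.18x1 + 0.38x2 + 0.34x3 subject to:
  0.7x1 + 1.8x2 + 0.3x3 ≥ 3.8   (calcium)
  16.8x1 + 10.4x2 + 2.7x3 ≥ 31   (phosphorus)
  x1, x2, x3 ≥ 0.
The minimum-cost mix takes nothing from maize — only rice bran, cottonseed meal. Binding constraints: calcium and phosphorus.
So rice bran = 0.7091 kg, cottonseed meal = 1.835 kg.
Objective = 0.18·0.7091 + 0.38·1.835 = 0.82494.

£0.825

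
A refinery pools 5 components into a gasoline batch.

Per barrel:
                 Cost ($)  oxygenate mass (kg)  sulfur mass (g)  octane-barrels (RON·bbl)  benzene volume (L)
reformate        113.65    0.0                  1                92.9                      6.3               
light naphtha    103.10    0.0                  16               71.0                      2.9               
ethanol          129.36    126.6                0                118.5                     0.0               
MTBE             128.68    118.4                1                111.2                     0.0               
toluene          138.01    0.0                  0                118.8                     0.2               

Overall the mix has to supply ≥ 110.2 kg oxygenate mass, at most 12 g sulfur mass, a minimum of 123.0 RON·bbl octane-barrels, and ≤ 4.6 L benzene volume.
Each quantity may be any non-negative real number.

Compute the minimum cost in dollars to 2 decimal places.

This is a linear program. Let x1 = barrels of reformate, x2 = barrels of light naphtha, x3 = barrels of ethanol, x4 = barrels of MTBE, x5 = barrels of toluene.
Minimise 113.65x1 + 103.1x2 + 129.36x3 + 128.68x4 + 138.01x5 s.t.:
  126.6x3 + 118.4x4 ≥ 110.2   (oxygenate mass)
  1x1 + 16x2 + 1x4 ≤ 12   (sulfur mass)
  92.9x1 + 71x2 + 118.5x3 + 111.2x4 + 118.8x5 ≥ 123   (octane-barrels)
  6.3x1 + 2.9x2 + 0.2x5 ≤ 4.6   (benzene volume)
  x1, x2, x3, x4, x5 ≥ 0.
The cheapest feasible vertex uses only ethanol; reformate, light naphtha, MTBE, toluene are not used. There the octane-barrels constraint is tight.
Optimal quantities: ethanol = 1.03797 barrels.
Hence cost = 129.36·1.03797 = $134.2718.

$134.27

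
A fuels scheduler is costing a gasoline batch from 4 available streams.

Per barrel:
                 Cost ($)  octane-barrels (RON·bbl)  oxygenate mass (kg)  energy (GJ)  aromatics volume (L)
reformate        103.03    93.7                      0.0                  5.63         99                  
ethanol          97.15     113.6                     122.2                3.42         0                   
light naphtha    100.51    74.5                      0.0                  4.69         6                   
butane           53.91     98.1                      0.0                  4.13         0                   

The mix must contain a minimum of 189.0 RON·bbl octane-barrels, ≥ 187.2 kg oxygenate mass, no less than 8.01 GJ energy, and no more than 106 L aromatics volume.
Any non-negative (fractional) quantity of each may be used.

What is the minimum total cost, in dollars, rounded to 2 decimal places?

$184.99

Treat it as an LP. Let x1 = barrels of reformate, x2 = barrels of ethanol, x3 = barrels of light naphtha, x4 = barrels of butane.
Minimise 103.03x1 + 97.15x2 + 100.51x3 + 53.91x4 subject to:
  93.7x1 + 113.6x2 + 74.5x3 + 98.1x4 ≥ 189   (octane-barrels)
  122.2x2 ≥ 187.2   (oxygenate mass)
  5.63x1 + 3.42x2 + 4.69x3 + 4.13x4 ≥ 8.01   (energy)
  99x1 + 6x3 ≤ 106   (aromatics volume)
  x1, x2, x3, x4 ≥ 0.
The optimal basis is {ethanol, butane}; reformate, light naphtha drop out. The oxygenate mass and energy requirements are met with equality.
So ethanol = 1.5319 barrels, butane = 0.67091 barrels.
Objective = 97.15·1.5319 + 53.91·0.67091 = 184.9928.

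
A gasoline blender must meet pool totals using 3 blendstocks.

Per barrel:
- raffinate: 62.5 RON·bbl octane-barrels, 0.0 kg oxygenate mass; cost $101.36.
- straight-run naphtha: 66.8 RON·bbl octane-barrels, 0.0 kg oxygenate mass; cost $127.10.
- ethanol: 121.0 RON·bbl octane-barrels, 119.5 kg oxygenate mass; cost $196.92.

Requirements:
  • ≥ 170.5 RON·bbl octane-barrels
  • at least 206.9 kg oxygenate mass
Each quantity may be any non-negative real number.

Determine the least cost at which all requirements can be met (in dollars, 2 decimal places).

$340.94

Let x1 = barrels of raffinate, x2 = barrels of straight-run naphtha, x3 = barrels of ethanol.
min 101.36x1 + 127.1x2 + 196.92x3 with:
  62.5x1 + 66.8x2 + 121x3 ≥ 170.5   (octane-barrels)
  119.5x3 ≥ 206.9   (oxygenate mass)
  x1, x2, x3 ≥ 0.
At the optimum only ethanol is positive (raffinate, straight-run naphtha = 0). The oxygenate mass requirement is met with equality.
Optimal quantities: ethanol = 1.73138 barrels.
Total cost: 196.92·1.73138 = 340.9433.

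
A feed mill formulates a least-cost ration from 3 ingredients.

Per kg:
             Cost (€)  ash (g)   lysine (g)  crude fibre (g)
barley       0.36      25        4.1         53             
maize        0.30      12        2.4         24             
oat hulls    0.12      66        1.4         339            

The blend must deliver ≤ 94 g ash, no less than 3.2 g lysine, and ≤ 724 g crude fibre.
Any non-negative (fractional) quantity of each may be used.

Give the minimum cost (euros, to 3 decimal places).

Let x1 = kg of barley, x2 = kg of maize, x3 = kg of oat hulls.
min 0.36x1 + 0.3x2 + 0.12x3 with:
  25x1 + 12x2 + 66x3 ≤ 94   (ash)
  4.1x1 + 2.4x2 + 1.4x3 ≥ 3.2   (lysine)
  53x1 + 24x2 + 339x3 ≤ 724   (crude fibre)
  x1, x2, x3 ≥ 0.
At the optimum only barley, oat hulls are positive (maize = 0). The ash and lysine requirements are met with equality.
So barley = 0.3379 kg, oat hulls = 1.296 kg.
Hence cost = 0.36·0.3379 + 0.12·1.296 = €0.27716.

€0.277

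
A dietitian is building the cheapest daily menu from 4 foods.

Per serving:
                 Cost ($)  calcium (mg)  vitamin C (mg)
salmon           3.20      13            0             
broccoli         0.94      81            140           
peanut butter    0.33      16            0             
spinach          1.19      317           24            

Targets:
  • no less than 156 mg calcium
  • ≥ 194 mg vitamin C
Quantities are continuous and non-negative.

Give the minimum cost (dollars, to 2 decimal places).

$1.45

This is a linear program. Let x1 = servings of salmon, x2 = servings of broccoli, x3 = servings of peanut butter, x4 = servings of spinach.
min 3.2x1 + 0.94x2 + 0.33x3 + 1.19x4 s.t.:
  13x1 + 81x2 + 16x3 + 317x4 ≥ 156   (calcium)
  140x2 + 24x4 ≥ 194   (vitamin C)
  x1, x2, x3, x4 ≥ 0.
The minimum-cost mix takes nothing from salmon, peanut butter — only broccoli, spinach. Binding constraints: calcium and vitamin C.
So broccoli = 1.361 servings, spinach = 0.1444 servings.
Objective = 0.94·1.361 + 1.19·0.1444 = 1.4512.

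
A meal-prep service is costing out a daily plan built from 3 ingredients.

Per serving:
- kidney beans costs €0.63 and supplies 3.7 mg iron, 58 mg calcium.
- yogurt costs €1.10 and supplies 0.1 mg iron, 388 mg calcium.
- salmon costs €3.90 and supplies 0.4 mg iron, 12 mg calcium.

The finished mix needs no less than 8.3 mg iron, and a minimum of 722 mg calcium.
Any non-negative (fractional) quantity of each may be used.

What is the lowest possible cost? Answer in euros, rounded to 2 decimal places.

Let x1 = servings of kidney beans, x2 = servings of yogurt, x3 = servings of salmon.
min 0.63x1 + 1.1x2 + 3.9x3 subject to:
  3.7x1 + 0.1x2 + 0.4x3 ≥ 8.3   (iron)
  58x1 + 388x2 + 12x3 ≥ 722   (calcium)
  x1, x2, x3 ≥ 0.
The minimum-cost mix takes nothing from salmon — only kidney beans, yogurt. The iron and calcium requirements are met with equality.
Solving gives x1 = 2.202, x2 = 1.532.
Cost = 0.63·2.202 + 1.1·1.532 = 3.0725.

€3.07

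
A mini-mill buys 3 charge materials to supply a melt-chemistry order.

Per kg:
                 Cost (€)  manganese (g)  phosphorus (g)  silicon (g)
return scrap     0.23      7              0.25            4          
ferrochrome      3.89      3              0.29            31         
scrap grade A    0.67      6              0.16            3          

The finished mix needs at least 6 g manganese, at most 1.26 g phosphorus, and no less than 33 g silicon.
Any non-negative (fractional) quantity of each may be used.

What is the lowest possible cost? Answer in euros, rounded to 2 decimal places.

€2.92

Treat it as an LP. Let x1 = kg of return scrap, x2 = kg of ferrochrome, x3 = kg of scrap grade A.
min 0.23x1 + 3.89x2 + 0.67x3 subject to:
  7x1 + 3x2 + 6x3 ≥ 6   (manganese)
  0.25x1 + 0.29x2 + 0.16x3 ≤ 1.26   (phosphorus)
  4x1 + 31x2 + 3x3 ≥ 33   (silicon)
  x1, x2, x3 ≥ 0.
The optimal basis is {return scrap, ferrochrome}; scrap grade A drops out. The phosphorus and silicon requirements are met with equality.
Optimal quantities: return scrap = 4.475 kg, ferrochrome = 0.4871 kg.
Objective = 0.23·4.475 + 3.89·0.4871 = 2.9241.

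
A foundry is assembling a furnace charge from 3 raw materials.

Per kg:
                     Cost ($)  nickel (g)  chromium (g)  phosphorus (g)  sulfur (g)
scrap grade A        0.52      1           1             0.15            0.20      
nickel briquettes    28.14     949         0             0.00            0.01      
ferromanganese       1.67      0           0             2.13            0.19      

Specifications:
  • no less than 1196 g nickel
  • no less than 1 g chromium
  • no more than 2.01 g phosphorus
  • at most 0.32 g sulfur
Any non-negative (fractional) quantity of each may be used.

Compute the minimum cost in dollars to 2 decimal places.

Let x1 = kg of scrap grade A, x2 = kg of nickel briquettes, x3 = kg of ferromanganese.
Minimize 0.52x1 + 28.14x2 + 1.67x3 subject to:
  1x1 + 949x2 ≥ 1196   (nickel)
  1x1 ≥ 1   (chromium)
  0.15x1 + 2.13x3 ≤ 2.01   (phosphorus)
  0.2x1 + 0.01x2 + 0.19x3 ≤ 0.32   (sulfur)
  x1, x2, x3 ≥ 0.
The cheapest feasible vertex uses only scrap grade A, nickel briquettes; ferromanganese is not used. There the nickel and chromium constraints are tight.
Solving gives x1 = 1, x2 = 1.259.
Objective = 0.52·1 + 28.14·1.259 = 35.9483.

$35.95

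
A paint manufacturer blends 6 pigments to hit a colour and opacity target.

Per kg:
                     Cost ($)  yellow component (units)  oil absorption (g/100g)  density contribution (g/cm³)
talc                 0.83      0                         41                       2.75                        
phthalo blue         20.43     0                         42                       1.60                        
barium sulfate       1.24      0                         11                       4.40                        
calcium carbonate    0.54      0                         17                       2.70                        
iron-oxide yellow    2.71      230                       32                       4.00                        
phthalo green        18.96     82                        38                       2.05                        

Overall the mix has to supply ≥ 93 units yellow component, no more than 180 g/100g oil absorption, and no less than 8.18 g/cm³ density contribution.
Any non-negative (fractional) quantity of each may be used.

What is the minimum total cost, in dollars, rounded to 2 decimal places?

$2.41

Treat it as an LP. Let x1 = kg of talc, x2 = kg of phthalo blue, x3 = kg of barium sulfate, x4 = kg of calcium carbonate, x5 = kg of iron-oxide yellow, x6 = kg of phthalo green.
Minimize 0.83x1 + 20.43x2 + 1.24x3 + 0.54x4 + 2.71x5 + 18.96x6 subject to:
  230x5 + 82x6 ≥ 93   (yellow component)
  41x1 + 42x2 + 11x3 + 17x4 + 32x5 + 38x6 ≤ 180   (oil absorption)
  2.75x1 + 1.6x2 + 4.4x3 + 2.7x4 + 4x5 + 2.05x6 ≥ 8.18   (density contribution)
  x1, x2, x3, x4, x5, x6 ≥ 0.
At the optimum only calcium carbonate, iron-oxide yellow are positive (talc, phthalo blue, barium sulfate, phthalo green = 0). Binding constraints: yellow component and density contribution.
Solving gives x4 = 2.431, x5 = 0.4043.
Objective = 0.54·2.431 + 2.71·0.4043 = 2.4084.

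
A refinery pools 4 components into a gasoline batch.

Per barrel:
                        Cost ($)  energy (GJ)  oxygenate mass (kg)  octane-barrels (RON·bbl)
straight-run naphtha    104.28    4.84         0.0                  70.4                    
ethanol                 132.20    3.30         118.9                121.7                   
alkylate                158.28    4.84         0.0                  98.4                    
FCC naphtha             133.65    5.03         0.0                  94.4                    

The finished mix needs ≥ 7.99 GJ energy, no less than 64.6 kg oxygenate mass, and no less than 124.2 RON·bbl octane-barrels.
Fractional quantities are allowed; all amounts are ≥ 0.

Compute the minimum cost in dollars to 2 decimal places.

Set it up as a linear program. Let x1 = barrels of straight-run naphtha, x2 = barrels of ethanol, x3 = barrels of alkylate, x4 = barrels of FCC naphtha.
min 104.28x1 + 132.2x2 + 158.28x3 + 133.65x4 subject to:
  4.84x1 + 3.3x2 + 4.84x3 + 5.03x4 ≥ 7.99   (energy)
  118.9x2 ≥ 64.6   (oxygenate mass)
  70.4x1 + 121.7x2 + 98.4x3 + 94.4x4 ≥ 124.2   (octane-barrels)
  x1, x2, x3, x4 ≥ 0.
The optimal basis is {straight-run naphtha, ethanol}; alkylate, FCC naphtha drop out. Binding constraints: energy and oxygenate mass.
So straight-run naphtha = 1.280385 barrels, ethanol = 0.5433137 barrels.
Total cost: 104.28·1.280385 + 132.2·0.5433137 = 205.3446.

$205.34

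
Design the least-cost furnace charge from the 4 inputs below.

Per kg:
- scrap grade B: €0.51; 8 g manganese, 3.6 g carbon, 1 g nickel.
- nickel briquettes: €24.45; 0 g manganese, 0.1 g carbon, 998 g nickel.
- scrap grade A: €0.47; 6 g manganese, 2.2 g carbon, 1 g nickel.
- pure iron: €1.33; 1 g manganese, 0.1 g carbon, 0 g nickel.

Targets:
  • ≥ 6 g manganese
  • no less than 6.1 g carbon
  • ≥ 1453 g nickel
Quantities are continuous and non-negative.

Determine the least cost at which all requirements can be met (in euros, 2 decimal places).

Set it up as a linear program. Let x1 = kg of scrap grade B, x2 = kg of nickel briquettes, x3 = kg of scrap grade A, x4 = kg of pure iron.
Minimize 0.51x1 + 24.45x2 + 0.47x3 + 1.33x4 s.t.:
  8x1 + 6x3 + 1x4 ≥ 6   (manganese)
  3.6x1 + 0.1x2 + 2.2x3 + 0.1x4 ≥ 6.1   (carbon)
  1x1 + 998x2 + 1x3 ≥ 1453   (nickel)
  x1, x2, x3, x4 ≥ 0.
At the optimum only scrap grade B, nickel briquettes are positive (scrap grade A, pure iron = 0). The carbon and nickel requirements are met with equality.
That vertex is x1 = 1.654, x2 = 1.4543.
Objective = 0.51·1.654 + 24.45·1.4543 = 36.4012.

€36.40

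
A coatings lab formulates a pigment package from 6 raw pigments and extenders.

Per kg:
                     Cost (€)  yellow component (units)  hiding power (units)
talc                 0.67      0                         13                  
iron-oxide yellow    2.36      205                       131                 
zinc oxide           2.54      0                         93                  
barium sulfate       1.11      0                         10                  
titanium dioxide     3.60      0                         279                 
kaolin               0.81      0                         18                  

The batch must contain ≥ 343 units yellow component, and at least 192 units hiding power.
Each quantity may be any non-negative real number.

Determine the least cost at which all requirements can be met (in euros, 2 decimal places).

€3.95

Set it up as a linear program. Let x1 = kg of talc, x2 = kg of iron-oxide yellow, x3 = kg of zinc oxide, x4 = kg of barium sulfate, x5 = kg of titanium dioxide, x6 = kg of kaolin.
Minimize 0.67x1 + 2.36x2 + 2.54x3 + 1.11x4 + 3.6x5 + 0.81x6 subject to:
  205x2 ≥ 343   (yellow component)
  13x1 + 131x2 + 93x3 + 10x4 + 279x5 + 18x6 ≥ 192   (hiding power)
  x1, x2, x3, x4, x5, x6 ≥ 0.
The minimum-cost mix takes nothing from talc, zinc oxide, barium sulfate, titanium dioxide, kaolin — only iron-oxide yellow. Binding constraint: yellow component.
Optimal quantities: iron-oxide yellow = 1.673 kg.
Total cost: 2.36·1.673 = 3.9483.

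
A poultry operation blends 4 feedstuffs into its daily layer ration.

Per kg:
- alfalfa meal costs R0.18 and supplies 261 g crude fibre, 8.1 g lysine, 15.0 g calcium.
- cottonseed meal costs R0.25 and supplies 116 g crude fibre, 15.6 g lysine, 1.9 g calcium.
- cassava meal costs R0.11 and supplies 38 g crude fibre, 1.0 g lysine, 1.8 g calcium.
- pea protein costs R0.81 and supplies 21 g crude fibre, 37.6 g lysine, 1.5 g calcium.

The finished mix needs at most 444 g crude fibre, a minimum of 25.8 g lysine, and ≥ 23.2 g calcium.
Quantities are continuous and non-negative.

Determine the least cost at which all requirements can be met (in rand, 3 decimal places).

R0.521

Let x1 = kg of alfalfa meal, x2 = kg of cottonseed meal, x3 = kg of cassava meal, x4 = kg of pea protein.
min 0.18x1 + 0.25x2 + 0.11x3 + 0.81x4 subject to:
  261x1 + 116x2 + 38x3 + 21x4 ≤ 444   (crude fibre)
  8.1x1 + 15.6x2 + 1x3 + 37.6x4 ≥ 25.8   (lysine)
  15x1 + 1.9x2 + 1.8x3 + 1.5x4 ≥ 23.2   (calcium)
  x1, x2, x3, x4 ≥ 0.
The optimal basis is {alfalfa meal, cottonseed meal, pea protein}; cassava meal drops out. There the crude fibre, lysine, calcium constraints are tight.
That vertex is x1 = 1.467, x2 = 0.4962, x4 = 0.1642.
Cost = 0.18·1.467 + 0.25·0.4962 + 0.81·0.1642 = 0.52111.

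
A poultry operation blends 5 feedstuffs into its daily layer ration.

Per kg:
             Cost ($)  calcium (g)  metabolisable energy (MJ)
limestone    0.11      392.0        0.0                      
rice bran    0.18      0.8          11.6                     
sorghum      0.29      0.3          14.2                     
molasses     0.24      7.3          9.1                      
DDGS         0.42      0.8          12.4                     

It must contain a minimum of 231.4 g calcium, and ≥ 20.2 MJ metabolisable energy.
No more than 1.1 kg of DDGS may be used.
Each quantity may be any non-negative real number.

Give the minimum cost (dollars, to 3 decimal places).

$0.378

Set it up as a linear program. Let x1 = kg of limestone, x2 = kg of rice bran, x3 = kg of sorghum, x4 = kg of molasses, x5 = kg of DDGS.
Minimise 0.11x1 + 0.18x2 + 0.29x3 + 0.24x4 + 0.42x5 s.t.:
  392x1 + 0.8x2 + 0.3x3 + 7.3x4 + 0.8x5 ≥ 231.4   (calcium)
  11.6x2 + 14.2x3 + 9.1x4 + 12.4x5 ≥ 20.2   (metabolisable energy)
  x5 ≤ 1.1
  x1, x2, x3, x4, x5 ≥ 0.
The cheapest feasible vertex uses only limestone, rice bran; sorghum, molasses, DDGS are not used. The calcium and metabolisable energy requirements are met with equality.
Optimal quantities: limestone = 0.5868 kg, rice bran = 1.741 kg.
Cost = 0.11·0.5868 + 0.18·1.741 = 0.37793.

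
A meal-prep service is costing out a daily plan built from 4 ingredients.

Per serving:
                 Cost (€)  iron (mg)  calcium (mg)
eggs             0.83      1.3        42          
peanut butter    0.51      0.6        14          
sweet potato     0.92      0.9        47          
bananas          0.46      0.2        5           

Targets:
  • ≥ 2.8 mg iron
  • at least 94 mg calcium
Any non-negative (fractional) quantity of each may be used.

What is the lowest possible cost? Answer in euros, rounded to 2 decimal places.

€1.86

This is a linear program. Let x1 = servings of eggs, x2 = servings of peanut butter, x3 = servings of sweet potato, x4 = servings of bananas.
Minimize 0.83x1 + 0.51x2 + 0.92x3 + 0.46x4 s.t.:
  1.3x1 + 0.6x2 + 0.9x3 + 0.2x4 ≥ 2.8   (iron)
  42x1 + 14x2 + 47x3 + 5x4 ≥ 94   (calcium)
  x1, x2, x3, x4 ≥ 0.
The cheapest feasible vertex uses only eggs, sweet potato; peanut butter, bananas are not used. The iron and calcium requirements are met with equality.
That vertex is x1 = 2.017, x3 = 0.1974.
Objective = 0.83·2.017 + 0.92·0.1974 = 1.8557.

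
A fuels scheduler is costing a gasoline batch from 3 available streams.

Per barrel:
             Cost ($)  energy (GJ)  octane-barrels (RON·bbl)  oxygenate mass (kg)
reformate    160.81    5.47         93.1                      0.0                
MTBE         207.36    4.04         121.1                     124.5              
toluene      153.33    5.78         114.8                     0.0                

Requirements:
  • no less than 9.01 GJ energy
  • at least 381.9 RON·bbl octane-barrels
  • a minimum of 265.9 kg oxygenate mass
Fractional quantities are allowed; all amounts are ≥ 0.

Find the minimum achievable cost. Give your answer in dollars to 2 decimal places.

$607.50

This is a linear program. Let x1 = barrels of reformate, x2 = barrels of MTBE, x3 = barrels of toluene.
min 160.81x1 + 207.36x2 + 153.33x3 s.t.:
  5.47x1 + 4.04x2 + 5.78x3 ≥ 9.01   (energy)
  93.1x1 + 121.1x2 + 114.8x3 ≥ 381.9   (octane-barrels)
  124.5x2 ≥ 265.9   (oxygenate mass)
  x1, x2, x3 ≥ 0.
The optimal basis is {MTBE, toluene}; reformate drops out. Binding constraints: octane-barrels and oxygenate mass.
That vertex is x2 = 2.13574, x3 = 1.07371.
Objective = 207.36·2.13574 + 153.33·1.07371 = 607.4990.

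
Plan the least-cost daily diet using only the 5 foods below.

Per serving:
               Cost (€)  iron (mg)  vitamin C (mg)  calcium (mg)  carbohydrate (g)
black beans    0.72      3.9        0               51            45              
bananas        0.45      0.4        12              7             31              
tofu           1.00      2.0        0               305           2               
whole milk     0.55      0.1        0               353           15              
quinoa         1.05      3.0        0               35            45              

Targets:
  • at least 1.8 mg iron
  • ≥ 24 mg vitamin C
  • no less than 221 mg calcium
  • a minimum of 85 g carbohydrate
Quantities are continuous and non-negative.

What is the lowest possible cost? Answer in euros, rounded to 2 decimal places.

€1.43

This is a linear program. Let x1 = servings of black beans, x2 = servings of bananas, x3 = servings of tofu, x4 = servings of whole milk, x5 = servings of quinoa.
min 0.72x1 + 0.45x2 + 1x3 + 0.55x4 + 1.05x5 with:
  3.9x1 + 0.4x2 + 2x3 + 0.1x4 + 3x5 ≥ 1.8   (iron)
  12x2 ≥ 24   (vitamin C)
  51x1 + 7x2 + 305x3 + 353x4 + 35x5 ≥ 221   (calcium)
  45x1 + 31x2 + 2x3 + 15x4 + 45x5 ≥ 85   (carbohydrate)
  x1, x2, x3, x4, x5 ≥ 0.
At the optimum only black beans, bananas, whole milk are positive (tofu, quinoa = 0). There the iron, calcium, carbohydrate constraints are tight.
That vertex is x1 = 0.2274, x2 = 2.145, x4 = 0.5507.
Total cost: 0.72·0.2274 + 0.45·2.145 + 0.55·0.5507 = 1.4319.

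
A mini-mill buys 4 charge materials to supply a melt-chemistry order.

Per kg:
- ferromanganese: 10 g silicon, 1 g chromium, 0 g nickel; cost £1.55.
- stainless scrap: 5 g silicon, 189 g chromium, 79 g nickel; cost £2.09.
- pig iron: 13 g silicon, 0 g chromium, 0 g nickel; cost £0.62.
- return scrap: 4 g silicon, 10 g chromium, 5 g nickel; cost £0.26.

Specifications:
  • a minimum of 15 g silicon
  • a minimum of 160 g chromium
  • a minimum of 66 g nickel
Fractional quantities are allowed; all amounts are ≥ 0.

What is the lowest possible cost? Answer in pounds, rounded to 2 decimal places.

This is a linear program. Let x1 = kg of ferromanganese, x2 = kg of stainless scrap, x3 = kg of pig iron, x4 = kg of return scrap.
Minimise 1.55x1 + 2.09x2 + 0.62x3 + 0.26x4 with:
  10x1 + 5x2 + 13x3 + 4x4 ≥ 15   (silicon)
  1x1 + 189x2 + 10x4 ≥ 160   (chromium)
  79x2 + 5x4 ≥ 66   (nickel)
  x1, x2, x3, x4 ≥ 0.
At the optimum only stainless scrap, return scrap are positive (ferromanganese, pig iron = 0). There the silicon and chromium constraints are tight.
That vertex is x2 = 0.6941, x4 = 2.882.
Hence cost = 2.09·0.6941 + 0.26·2.882 = £2.2000.

£2.20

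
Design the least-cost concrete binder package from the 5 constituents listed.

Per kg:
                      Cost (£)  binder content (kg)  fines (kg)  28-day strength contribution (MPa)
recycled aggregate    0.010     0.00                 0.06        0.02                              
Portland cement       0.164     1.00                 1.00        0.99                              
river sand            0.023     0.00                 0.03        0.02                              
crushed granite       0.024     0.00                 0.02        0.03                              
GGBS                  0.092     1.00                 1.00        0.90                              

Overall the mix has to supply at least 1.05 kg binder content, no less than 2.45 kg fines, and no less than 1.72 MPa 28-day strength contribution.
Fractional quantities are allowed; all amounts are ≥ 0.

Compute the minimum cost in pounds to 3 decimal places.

£0.225

This is a linear program. Let x1 = kg of recycled aggregate, x2 = kg of Portland cement, x3 = kg of river sand, x4 = kg of crushed granite, x5 = kg of GGBS.
Minimize 0.01x1 + 0.164x2 + 0.023x3 + 0.024x4 + 0.092x5 s.t.:
  1x2 + 1x5 ≥ 1.05   (binder content)
  0.06x1 + 1x2 + 0.03x3 + 0.02x4 + 1x5 ≥ 2.45   (fines)
  0.02x1 + 0.99x2 + 0.02x3 + 0.03x4 + 0.9x5 ≥ 1.72   (28-day strength contribution)
  x1, x2, x3, x4, x5 ≥ 0.
The optimal basis is {GGBS}; recycled aggregate, Portland cement, river sand, crushed granite drop out. The fines requirement is met with equality.
Optimal quantities: GGBS = 2.45 kg.
Objective = 0.092·2.45 = 0.22540.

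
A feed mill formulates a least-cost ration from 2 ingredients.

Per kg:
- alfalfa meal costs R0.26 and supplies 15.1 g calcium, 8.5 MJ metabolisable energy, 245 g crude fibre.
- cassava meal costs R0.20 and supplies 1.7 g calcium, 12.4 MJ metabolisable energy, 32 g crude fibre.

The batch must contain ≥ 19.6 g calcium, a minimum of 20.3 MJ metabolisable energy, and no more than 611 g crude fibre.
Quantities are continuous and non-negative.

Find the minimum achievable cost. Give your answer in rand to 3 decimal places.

R0.476

Let x1 = kg of alfalfa meal, x2 = kg of cassava meal.
Minimise 0.26x1 + 0.2x2 subject to:
  15.1x1 + 1.7x2 ≥ 19.6   (calcium)
  8.5x1 + 12.4x2 ≥ 20.3   (metabolisable energy)
  245x1 + 32x2 ≤ 611   (crude fibre)
  x1, x2 ≥ 0.
Both inputs are positive at the optimum. Binding constraints: calcium and metabolisable energy.
Optimal quantities: alfalfa meal = 1.207 kg, cassava meal = 0.8098 kg.
Objective = 0.26·1.207 + 0.2·0.8098 = 0.47578.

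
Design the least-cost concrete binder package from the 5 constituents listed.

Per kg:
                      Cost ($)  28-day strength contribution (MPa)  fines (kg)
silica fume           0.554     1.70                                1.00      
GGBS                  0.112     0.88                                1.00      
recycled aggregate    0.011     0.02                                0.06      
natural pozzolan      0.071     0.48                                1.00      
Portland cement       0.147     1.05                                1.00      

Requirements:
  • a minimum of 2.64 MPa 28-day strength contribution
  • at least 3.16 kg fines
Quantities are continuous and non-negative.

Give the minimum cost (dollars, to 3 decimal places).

$0.339

Treat it as an LP. Let x1 = kg of silica fume, x2 = kg of GGBS, x3 = kg of recycled aggregate, x4 = kg of natural pozzolan, x5 = kg of Portland cement.
min 0.554x1 + 0.112x2 + 0.011x3 + 0.071x4 + 0.147x5 s.t.:
  1.7x1 + 0.88x2 + 0.02x3 + 0.48x4 + 1.05x5 ≥ 2.64   (28-day strength contribution)
  1x1 + 1x2 + 0.06x3 + 1x4 + 1x5 ≥ 3.16   (fines)
  x1, x2, x3, x4, x5 ≥ 0.
The minimum-cost mix takes nothing from silica fume, recycled aggregate, Portland cement — only GGBS, natural pozzolan. The 28-day strength contribution and fines requirements are met with equality.
Solving gives x2 = 2.808, x4 = 0.352.
Objective = 0.112·2.808 + 0.071·0.352 = 0.33949.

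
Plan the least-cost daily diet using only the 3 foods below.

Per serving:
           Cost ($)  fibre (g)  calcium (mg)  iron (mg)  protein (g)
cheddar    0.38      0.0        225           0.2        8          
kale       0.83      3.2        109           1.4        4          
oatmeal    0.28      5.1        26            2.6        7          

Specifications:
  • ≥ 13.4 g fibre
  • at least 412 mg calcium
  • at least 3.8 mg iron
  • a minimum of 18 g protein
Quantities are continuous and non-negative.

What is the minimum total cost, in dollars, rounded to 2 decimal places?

$1.32

Let x1 = servings of cheddar, x2 = servings of kale, x3 = servings of oatmeal.
min 0.38x1 + 0.83x2 + 0.28x3 s.t.:
  3.2x2 + 5.1x3 ≥ 13.4   (fibre)
  225x1 + 109x2 + 26x3 ≥ 412   (calcium)
  0.2x1 + 1.4x2 + 2.6x3 ≥ 3.8   (iron)
  8x1 + 4x2 + 7x3 ≥ 18   (protein)
  x1, x2, x3 ≥ 0.
The cheapest feasible vertex uses only cheddar, oatmeal; kale is not used. The fibre and calcium requirements are met with equality.
Solving gives x1 = 1.527, x3 = 2.627.
Cost = 0.38·1.527 + 0.28·2.627 = 1.3158.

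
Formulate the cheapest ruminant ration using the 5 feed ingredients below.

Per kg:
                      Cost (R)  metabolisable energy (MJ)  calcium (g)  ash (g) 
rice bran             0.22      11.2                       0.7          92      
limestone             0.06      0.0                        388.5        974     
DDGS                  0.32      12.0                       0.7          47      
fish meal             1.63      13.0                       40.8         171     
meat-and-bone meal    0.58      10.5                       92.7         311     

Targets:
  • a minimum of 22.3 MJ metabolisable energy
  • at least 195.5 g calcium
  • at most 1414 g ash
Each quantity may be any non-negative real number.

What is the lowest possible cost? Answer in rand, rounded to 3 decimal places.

Let x1 = kg of rice bran, x2 = kg of limestone, x3 = kg of DDGS, x4 = kg of fish meal, x5 = kg of meat-and-bone meal.
Minimise 0.22x1 + 0.06x2 + 0.32x3 + 1.63x4 + 0.58x5 s.t.:
  11.2x1 + 12x3 + 13x4 + 10.5x5 ≥ 22.3   (metabolisable energy)
  0.7x1 + 388.5x2 + 0.7x3 + 40.8x4 + 92.7x5 ≥ 195.5   (calcium)
  92x1 + 974x2 + 47x3 + 171x4 + 311x5 ≤ 1414   (ash)
  x1, x2, x3, x4, x5 ≥ 0.
The optimal basis is {rice bran, limestone}; DDGS, fish meal, meat-and-bone meal drop out. The metabolisable energy and calcium requirements are met with equality.
So rice bran = 1.991 kg, limestone = 0.4996 kg.
Objective = 0.22·1.991 + 0.06·0.4996 = 0.46800.

R0.468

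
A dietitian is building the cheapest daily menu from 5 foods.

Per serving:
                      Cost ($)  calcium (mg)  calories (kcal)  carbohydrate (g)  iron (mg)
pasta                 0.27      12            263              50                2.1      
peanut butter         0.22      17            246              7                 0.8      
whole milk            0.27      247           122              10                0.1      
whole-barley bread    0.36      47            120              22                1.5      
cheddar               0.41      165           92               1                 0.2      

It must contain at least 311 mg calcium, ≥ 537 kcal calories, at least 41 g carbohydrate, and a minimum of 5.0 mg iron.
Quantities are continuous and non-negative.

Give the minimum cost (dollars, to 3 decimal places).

Set it up as a linear program. Let x1 = servings of pasta, x2 = servings of peanut butter, x3 = servings of whole milk, x4 = servings of whole-barley bread, x5 = servings of cheddar.
Minimise 0.27x1 + 0.22x2 + 0.27x3 + 0.36x4 + 0.41x5 s.t.:
  12x1 + 17x2 + 247x3 + 47x4 + 165x5 ≥ 311   (calcium)
  263x1 + 246x2 + 122x3 + 120x4 + 92x5 ≥ 537   (calories)
  50x1 + 7x2 + 10x3 + 22x4 + 1x5 ≥ 41   (carbohydrate)
  2.1x1 + 0.8x2 + 0.1x3 + 1.5x4 + 0.2x5 ≥ 5   (iron)
  x1, x2, x3, x4, x5 ≥ 0.
At the optimum only pasta, whole milk are positive (peanut butter, whole-barley bread, cheddar = 0). Binding constraints: calcium and iron.
Solving gives x1 = 2.3264, x3 = 1.1461.
Hence cost = 0.27·2.3264 + 0.27·1.1461 = $0.93758.

$0.938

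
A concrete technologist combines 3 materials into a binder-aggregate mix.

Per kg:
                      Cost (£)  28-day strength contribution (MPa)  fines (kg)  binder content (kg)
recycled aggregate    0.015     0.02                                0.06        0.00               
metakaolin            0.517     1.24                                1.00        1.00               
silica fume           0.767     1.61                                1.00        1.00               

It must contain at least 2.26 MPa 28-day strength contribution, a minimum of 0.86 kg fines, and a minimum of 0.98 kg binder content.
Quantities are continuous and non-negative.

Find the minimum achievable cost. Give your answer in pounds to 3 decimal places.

£0.942

This is a linear program. Let x1 = kg of recycled aggregate, x2 = kg of metakaolin, x3 = kg of silica fume.
Minimise 0.015x1 + 0.517x2 + 0.767x3 subject to:
  0.02x1 + 1.24x2 + 1.61x3 ≥ 2.26   (28-day strength contribution)
  0.06x1 + 1x2 + 1x3 ≥ 0.86   (fines)
  1x2 + 1x3 ≥ 0.98   (binder content)
  x1, x2, x3 ≥ 0.
The optimal basis is {metakaolin}; recycled aggregate, silica fume drop out. There the 28-day strength contribution constraint is tight.
Optimal quantities: metakaolin = 1.823 kg.
Cost = 0.517·1.823 = 0.94249.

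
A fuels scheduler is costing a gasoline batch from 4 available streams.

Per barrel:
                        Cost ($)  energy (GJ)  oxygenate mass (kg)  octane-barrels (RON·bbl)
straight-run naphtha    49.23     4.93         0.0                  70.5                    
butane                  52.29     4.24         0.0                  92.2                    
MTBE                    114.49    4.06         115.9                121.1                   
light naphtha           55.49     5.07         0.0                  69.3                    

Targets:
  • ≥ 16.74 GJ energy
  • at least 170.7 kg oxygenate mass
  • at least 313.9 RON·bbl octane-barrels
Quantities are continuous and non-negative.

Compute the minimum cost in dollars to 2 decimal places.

This is a linear program. Let x1 = barrels of straight-run naphtha, x2 = barrels of butane, x3 = barrels of MTBE, x4 = barrels of light naphtha.
min 49.23x1 + 52.29x2 + 114.49x3 + 55.49x4 subject to:
  4.93x1 + 4.24x2 + 4.06x3 + 5.07x4 ≥ 16.74   (energy)
  115.9x3 ≥ 170.7   (oxygenate mass)
  70.5x1 + 92.2x2 + 121.1x3 + 69.3x4 ≥ 313.9   (octane-barrels)
  x1, x2, x3, x4 ≥ 0.
The cheapest feasible vertex uses only straight-run naphtha, MTBE; butane, light naphtha are not used. There the energy and oxygenate mass constraints are tight.
Solving gives x1 = 2.1826, x3 = 1.4728.
Objective = 49.23·2.1826 + 114.49·1.4728 = 276.0703.

$276.07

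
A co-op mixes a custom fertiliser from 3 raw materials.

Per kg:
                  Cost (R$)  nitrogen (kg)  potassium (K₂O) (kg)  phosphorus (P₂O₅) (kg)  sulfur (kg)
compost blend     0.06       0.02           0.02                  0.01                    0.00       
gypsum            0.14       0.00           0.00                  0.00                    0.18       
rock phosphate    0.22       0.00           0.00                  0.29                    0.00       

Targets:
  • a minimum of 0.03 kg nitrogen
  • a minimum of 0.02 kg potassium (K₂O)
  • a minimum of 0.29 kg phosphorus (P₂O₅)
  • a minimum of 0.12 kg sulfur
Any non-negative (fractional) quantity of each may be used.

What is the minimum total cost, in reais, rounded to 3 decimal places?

R$0.392

Set it up as a linear program. Let x1 = kg of compost blend, x2 = kg of gypsum, x3 = kg of rock phosphate.
Minimize 0.06x1 + 0.14x2 + 0.22x3 subject to:
  0.02x1 ≥ 0.03   (nitrogen)
  0.02x1 ≥ 0.02   (potassium (K₂O))
  0.01x1 + 0.29x3 ≥ 0.29   (phosphorus (P₂O₅))
  0.18x2 ≥ 0.12   (sulfur)
  x1, x2, x3 ≥ 0.
All 3 inputs are positive at the optimum. Binding constraints: nitrogen, phosphorus (P₂O₅), sulfur.
So compost blend = 1.5 kg, gypsum = 0.6667 kg, rock phosphate = 0.9483 kg.
Total cost: 0.06·1.5 + 0.14·0.6667 + 0.22·0.9483 = 0.39196.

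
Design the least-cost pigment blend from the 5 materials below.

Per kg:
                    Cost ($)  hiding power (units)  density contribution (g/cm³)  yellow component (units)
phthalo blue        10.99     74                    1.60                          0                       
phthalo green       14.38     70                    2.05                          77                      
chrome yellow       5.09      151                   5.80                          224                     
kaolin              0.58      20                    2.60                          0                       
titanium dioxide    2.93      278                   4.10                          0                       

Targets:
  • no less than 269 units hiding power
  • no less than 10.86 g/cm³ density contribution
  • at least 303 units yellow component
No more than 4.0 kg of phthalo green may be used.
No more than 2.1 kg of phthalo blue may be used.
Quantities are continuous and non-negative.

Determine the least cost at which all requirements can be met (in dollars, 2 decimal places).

Let x1 = kg of phthalo blue, x2 = kg of phthalo green, x3 = kg of chrome yellow, x4 = kg of kaolin, x5 = kg of titanium dioxide.
Minimise 10.99x1 + 14.38x2 + 5.09x3 + 0.58x4 + 2.93x5 s.t.:
  74x1 + 70x2 + 151x3 + 20x4 + 278x5 ≥ 269   (hiding power)
  1.6x1 + 2.05x2 + 5.8x3 + 2.6x4 + 4.1x5 ≥ 10.86   (density contribution)
  77x2 + 224x3 ≥ 303   (yellow component)
  x2 ≤ 4
  x1 ≤ 2.1
  x1, x2, x3, x4, x5 ≥ 0.
The cheapest feasible vertex uses only chrome yellow, kaolin, titanium dioxide; phthalo blue, phthalo green are not used. Binding constraints: hiding power, density contribution, yellow component.
Solving gives x3 = 1.353, x4 = 0.8935, x5 = 0.1686.
Objective = 5.09·1.353 + 0.58·0.8935 + 2.93·0.1686 = 7.8990.

$7.90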